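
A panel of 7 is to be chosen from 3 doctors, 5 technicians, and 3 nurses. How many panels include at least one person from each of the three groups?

With no constraint there are C(11,7) = 330 possible selections.
Subtract selections that omit an entire group: no doctors → C(8,7) = 8; no technicians → C(6,7) = 0; no nurses → C(8,7) = 8.
Add back selections omitting two groups (i.e. drawn from a single group): C(3,7) + C(5,7) + C(3,7) = 0.
By inclusion–exclusion: 330 − 16 + 0 = 314.

314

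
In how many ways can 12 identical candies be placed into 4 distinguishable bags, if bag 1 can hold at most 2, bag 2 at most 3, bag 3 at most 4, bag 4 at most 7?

30

By stars and bars, unrestricted non-negative solutions to x_1+…+x_4 = 12 number C(12+3,3) = 455.
Subtract solutions that violate a single cap (substitute x_i' = x_i − (cap_i+1)): x_1 ≥ 3 gives C(12,3) = 220; x_2 ≥ 4 gives C(11,3) = 165; x_3 ≥ 5 gives C(10,3) = 120; x_4 ≥ 8 gives C(7,3) = 35. Together 540.
Add back pairs where two caps are both exceeded: 56 + 35 + 4 + 20 + 1 + 0 = 116.
Subtract triples: 1 + 0 + 0 + 0 = 1.
By inclusion–exclusion the count is 455 − 540 + 116 − 1 = 30.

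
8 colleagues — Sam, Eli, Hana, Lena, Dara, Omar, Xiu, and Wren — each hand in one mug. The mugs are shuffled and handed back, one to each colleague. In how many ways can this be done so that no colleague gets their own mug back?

14833

Let Aᵢ be the assignments in which colleague i gets their own mug. We want the size of the complement of A₁∪…∪A_8.
By inclusion–exclusion this is Σ_{j=0}^{8} (−1)^j C(8,j)·(8−j)!.
Computing: 40320 − 40320 + 20160 − 6720 + 1680 − 336 + 56 − 8 + 1 = 14833.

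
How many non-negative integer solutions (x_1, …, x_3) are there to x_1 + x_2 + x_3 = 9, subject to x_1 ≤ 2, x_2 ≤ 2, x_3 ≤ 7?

Without the upper bounds there are C(11,2) = 55 ways to split 9 among 3 variables.
Subtract solutions that violate a single cap (substitute x_i' = x_i − (cap_i+1)): x_1 ≥ 3 gives C(8,2) = 28; x_2 ≥ 3 gives C(8,2) = 28; x_3 ≥ 8 gives C(3,2) = 3. Together 59.
Add back pairs where two caps are both exceeded: 10 + 0 + 0 = 10.
By inclusion–exclusion the count is 55 − 59 + 10 = 6.

6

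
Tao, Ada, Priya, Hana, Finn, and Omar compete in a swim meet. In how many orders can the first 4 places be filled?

360

There are 6 choices for 1st place, 5 for 2nd, and so on down to 3 for position 4.
That gives 6 × 5 × 4 × 3 = 360.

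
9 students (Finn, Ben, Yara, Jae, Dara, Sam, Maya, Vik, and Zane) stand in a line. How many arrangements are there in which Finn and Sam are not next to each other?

Of the 9! = 362880 arrangements, those with Finn and Sam adjacent number 2 × 8! = 80640 (treat the pair as a block with 2 internal orders).
Complementary counting: 362880 − 80640 = 282240.

282240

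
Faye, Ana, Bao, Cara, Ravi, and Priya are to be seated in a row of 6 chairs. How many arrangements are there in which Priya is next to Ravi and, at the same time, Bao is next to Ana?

Treat {Priya,Ravi} as one block (2 orders) and {Bao,Ana} as another (2 orders).
That leaves 4 units to arrange: 2 × 2 × 4! = 4 × 24 = 96.

96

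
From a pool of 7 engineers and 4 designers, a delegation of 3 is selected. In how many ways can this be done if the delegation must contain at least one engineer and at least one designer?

Total 3-person selections from all 11: C(11,3) = 165.
Subtract selections that omit an entire group: no engineers → C(4,3) = 4; no designers → C(7,3) = 35.
Both groups omitted at once is impossible, so 165 − 39 = 126.

126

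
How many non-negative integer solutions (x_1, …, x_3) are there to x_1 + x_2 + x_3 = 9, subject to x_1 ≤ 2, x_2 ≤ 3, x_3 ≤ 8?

11

Without the upper bounds there are C(11,2) = 55 ways to split 9 among 3 variables.
Subtract solutions that violate a single cap (substitute x_i' = x_i − (cap_i+1)): x_1 ≥ 3 gives C(8,2) = 28; x_2 ≥ 4 gives C(7,2) = 21; x_3 ≥ 9 gives C(2,2) = 1. Together 50.
Add back pairs where two caps are both exceeded: 6 + 0 + 0 = 6.
By inclusion–exclusion the count is 55 − 50 + 6 = 11.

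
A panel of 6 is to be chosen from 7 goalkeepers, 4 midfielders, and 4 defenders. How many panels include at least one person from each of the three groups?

With no constraint there are C(15,6) = 5005 possible selections.
Subtract selections that omit an entire group: no goalkeepers → C(8,6) = 28; no midfielders → C(11,6) = 462; no defenders → C(11,6) = 462.
Add back selections omitting two groups (i.e. drawn from a single group): C(7,6) + C(4,6) + C(4,6) = 7.
By inclusion–exclusion: 5005 − 952 + 7 = 4060.

4060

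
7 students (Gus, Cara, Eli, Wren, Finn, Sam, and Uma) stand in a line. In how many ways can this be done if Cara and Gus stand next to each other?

Place the 5 others and the Cara-Gus pair as 6 objects in a line; the pair has 2 internal arrangements.
So the count is 2·(6)! = 1440.

1440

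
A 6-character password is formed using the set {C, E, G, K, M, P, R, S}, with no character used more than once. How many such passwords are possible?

20160

This is a permutation of 6 out of 8: P(8,6) = 8!/2!.
8 × 7 × 6 × 5 × 4 × 3 = 20160.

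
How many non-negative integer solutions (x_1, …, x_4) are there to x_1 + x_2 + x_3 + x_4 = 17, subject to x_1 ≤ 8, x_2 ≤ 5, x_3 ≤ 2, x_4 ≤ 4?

10

Ignoring the caps, the number of non-negative solutions to x_1+…+x_4 = 17 is C(20,3) = 1140.
Subtract solutions that violate a single cap (substitute x_i' = x_i − (cap_i+1)): x_1 ≥ 9 gives C(11,3) = 165; x_2 ≥ 6 gives C(14,3) = 364; x_3 ≥ 3 gives C(17,3) = 680; x_4 ≥ 5 gives C(15,3) = 455. Together 1664.
Add back pairs where two caps are both exceeded: 10 + 56 + 20 + 165 + 84 + 220 = 555.
Subtract triples: 0 + 0 + 1 + 20 = 21.
By inclusion–exclusion the count is 1140 − 1664 + 555 − 21 = 10.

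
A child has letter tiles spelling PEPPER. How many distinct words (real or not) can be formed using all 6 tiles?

Letter multiplicities in PEPPER: E×2, P×3, R×1.
Dividing 6! = 720 by 3!·2! = 12 for the repeated letters gives 60.

60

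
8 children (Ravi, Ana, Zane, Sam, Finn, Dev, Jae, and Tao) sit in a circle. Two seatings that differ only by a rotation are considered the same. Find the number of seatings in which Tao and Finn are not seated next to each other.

Without the restriction there are (7)! = 5040 seatings.
Seatings with Tao beside Finn: treat them as a block with 2 internal orders, giving 2 × (6)! = 1440.
Subtracting, 5040 − 1440 = 3600.

3600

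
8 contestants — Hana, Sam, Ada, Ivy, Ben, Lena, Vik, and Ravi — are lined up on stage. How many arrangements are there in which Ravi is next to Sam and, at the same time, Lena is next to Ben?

Treat {Ravi,Sam} as one block (2 orders) and {Lena,Ben} as another (2 orders).
That leaves 6 units to arrange: 2 × 2 × 6! = 4 × 720 = 2880.

2880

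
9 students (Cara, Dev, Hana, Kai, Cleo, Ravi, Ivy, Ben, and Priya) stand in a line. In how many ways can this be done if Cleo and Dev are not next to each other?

282240

There are 9! = 362880 arrangements in all. If Cleo and Dev are adjacent, merging them into one block gives 2·(8)! = 80640 arrangements.
So 362880 − 80640 = 282240 arrangements keep them apart.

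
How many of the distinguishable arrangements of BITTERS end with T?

Fix T in the last position and arrange the remaining 6 letters.
Those 6 letters are all distinct, giving (6)! = 720.

720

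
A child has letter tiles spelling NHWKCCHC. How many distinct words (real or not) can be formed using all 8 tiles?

Letter multiplicities in NHWKCCHC: C×3, H×2, K×1, N×1, W×1.
The number of distinct arrangements is 8!/(3!·2!) = 40320/12 = 3360.

3360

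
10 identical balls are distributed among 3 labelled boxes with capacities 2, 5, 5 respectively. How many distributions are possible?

6

Without the upper bounds there are C(12,2) = 66 ways to split 10 among 3 boxes.
Subtract solutions that violate a single cap (substitute x_i' = x_i − (cap_i+1)): x_1 ≥ 3 gives C(9,2) = 36; x_2 ≥ 6 gives C(6,2) = 15; x_3 ≥ 6 gives C(6,2) = 15. Together 66.
Add back pairs where two caps are both exceeded: 3 + 3 + 0 = 6.
By inclusion–exclusion the count is 66 − 66 + 6 = 6.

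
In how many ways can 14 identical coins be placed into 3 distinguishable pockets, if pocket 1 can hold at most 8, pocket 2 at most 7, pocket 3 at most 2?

Without the upper bounds there are C(16,2) = 120 ways to split 14 among 3 pockets.
Subtract solutions that violate a single cap (substitute x_i' = x_i − (cap_i+1)): x_1 ≥ 9 gives C(7,2) = 21; x_2 ≥ 8 gives C(8,2) = 28; x_3 ≥ 3 gives C(13,2) = 78. Together 127.
Add back pairs where two caps are both exceeded: 0 + 6 + 10 = 16.
By inclusion–exclusion the count is 120 − 127 + 16 = 9.

9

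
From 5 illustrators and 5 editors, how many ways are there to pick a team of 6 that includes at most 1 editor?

5

Split by how many editors are chosen (0 through 1).
Sum: C(5,0)·C(5,6) + C(5,1)·C(5,5) = 0 + 5 = 5.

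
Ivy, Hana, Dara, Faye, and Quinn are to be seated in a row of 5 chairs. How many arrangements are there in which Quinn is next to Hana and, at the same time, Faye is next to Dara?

24

Treat {Quinn,Hana} as one block (2 orders) and {Faye,Dara} as another (2 orders).
That leaves 3 units to arrange: 2 × 2 × 3! = 4 × 6 = 24.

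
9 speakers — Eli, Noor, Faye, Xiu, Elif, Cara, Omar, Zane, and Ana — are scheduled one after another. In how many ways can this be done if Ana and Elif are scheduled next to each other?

80640

Treat {Ana, Elif} as a single unit. There are 8 units to order, and the pair itself can be ordered 2 ways.
That gives 2 × 8! = 2 × 40320 = 80640.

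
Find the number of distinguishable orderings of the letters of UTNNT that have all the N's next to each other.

Treat the 2 copies of N as a single block. The multiset to arrange is then {NN, T, T, U}, 4 items in all.
That gives (4)!/(2!) = 12 arrangements.

12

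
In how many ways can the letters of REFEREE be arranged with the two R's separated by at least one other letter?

There are 7!/(4!·2!) = 105 arrangements of REFEREE in total.
If the two R's are adjacent, glue them into one block, leaving 6 items to arrange: (6)!/(4!) = 30 ways.
Hence 105 − 30 = 75.

75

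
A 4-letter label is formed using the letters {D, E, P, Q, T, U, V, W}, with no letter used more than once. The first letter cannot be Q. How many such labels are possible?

The first letter has 8−1 = 7 choices (anything except Q).
The remaining 3 letters are filled from the other 7 symbols without repetition: 7 × 6 × 5 = 210.
Total: 7 × 210 = 1470.

1470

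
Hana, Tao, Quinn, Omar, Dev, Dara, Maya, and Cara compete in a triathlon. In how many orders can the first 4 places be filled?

This is an ordered selection of 4 from 8: P(8,4).
That gives 8 × 7 × 6 × 5 = 1680.

1680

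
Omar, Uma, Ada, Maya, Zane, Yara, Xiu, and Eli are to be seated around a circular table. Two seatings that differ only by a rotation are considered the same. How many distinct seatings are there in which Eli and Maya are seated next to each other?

1440

Glue Eli and Maya into a block (2 internal orders). Seating 7 units around a circle gives (6)! arrangements.
So 2 × (6)! = 2 × 720 = 1440.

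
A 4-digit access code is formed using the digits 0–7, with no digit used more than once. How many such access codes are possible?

1680

Choose and order 4 of the 8 symbols: the first digit has 8 options, the next 7, then 6, 5.
8 × 7 × 6 × 5 = 1680.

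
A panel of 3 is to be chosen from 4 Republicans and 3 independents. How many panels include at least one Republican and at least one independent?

Unrestricted: C(7,3) = 35 ways to pick any 3 of the 7.
Selections missing a whole group: no Republicans → C(3,3) = 1; no independents → C(4,3) = 4.
Both groups omitted at once is impossible, so 35 − 5 = 30.

30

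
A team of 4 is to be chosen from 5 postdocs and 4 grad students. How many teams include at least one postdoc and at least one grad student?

Total 4-person selections from all 9: C(9,4) = 126.
Selections missing a whole group: no postdocs → C(4,4) = 1; no grad students → C(5,4) = 5.
Both groups omitted at once is impossible, so 126 − 6 = 120.

120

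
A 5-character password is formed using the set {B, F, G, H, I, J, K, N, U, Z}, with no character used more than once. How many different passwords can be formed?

This is a permutation of 5 out of 10: P(10,5) = 10!/5!.
That product is 10 × 9 × 8 × 7 × 6 = 30240.

30240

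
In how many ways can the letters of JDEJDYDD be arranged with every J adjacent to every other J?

Treat the 2 copies of J as a single block. The multiset to arrange is then {JJ, D, D, D, D, E, Y}, 7 items in all.
That gives (7)!/(4!) = 210 arrangements.

210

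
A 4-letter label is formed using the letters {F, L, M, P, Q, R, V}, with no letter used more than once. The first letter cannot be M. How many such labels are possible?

720

The first letter has 7−1 = 6 choices (anything except M).
The remaining 3 letters are filled from the other 6 symbols without repetition: 6 × 5 × 4 = 120.
Total: 6 × 120 = 720.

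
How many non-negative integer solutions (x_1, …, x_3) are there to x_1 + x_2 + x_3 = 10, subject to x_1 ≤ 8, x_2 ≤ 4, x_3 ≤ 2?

Without the upper bounds there are C(12,2) = 66 ways to split 10 among 3 variables.
Subtract solutions that violate a single cap (substitute x_i' = x_i − (cap_i+1)): x_1 ≥ 9 gives C(3,2) = 3; x_2 ≥ 5 gives C(7,2) = 21; x_3 ≥ 3 gives C(9,2) = 36. Together 60.
Add back pairs where two caps are both exceeded: 0 + 0 + 6 = 6.
By inclusion–exclusion the count is 66 − 60 + 6 = 12.

12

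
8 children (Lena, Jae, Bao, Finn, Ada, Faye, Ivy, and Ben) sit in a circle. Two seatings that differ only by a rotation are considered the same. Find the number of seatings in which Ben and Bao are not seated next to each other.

3600

Without the restriction there are (7)! = 5040 seatings.
Seatings with Ben beside Bao: treat them as a block with 2 internal orders, giving 2 × (6)! = 1440.
Subtracting, 5040 − 1440 = 3600.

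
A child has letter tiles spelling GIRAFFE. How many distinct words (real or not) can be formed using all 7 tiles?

Letter multiplicities in GIRAFFE: A×1, E×1, F×2, G×1, I×1, R×1.
The number of distinct arrangements is 7!/(2!) = 5040/2 = 2520.

2520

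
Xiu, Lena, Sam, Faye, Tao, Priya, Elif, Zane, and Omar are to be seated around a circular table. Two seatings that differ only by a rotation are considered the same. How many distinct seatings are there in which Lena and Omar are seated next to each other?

Treat {Lena, Omar} as one unit (2 internal orders) and seat the resulting 8 units around the table: (7)! circular arrangements.
So 2 × (7)! = 2 × 5040 = 10080.

10080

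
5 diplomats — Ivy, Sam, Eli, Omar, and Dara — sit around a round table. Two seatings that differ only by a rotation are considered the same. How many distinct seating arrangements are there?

Fix one person's seat to break rotational symmetry; the remaining 4 people can be arranged in (4)! = 24 ways.

24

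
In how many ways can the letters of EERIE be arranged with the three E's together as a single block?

6

Treat the 3 copies of E as a single block. The multiset to arrange is then {EEE, I, R}, 3 items in all.
All 3 items are distinct, so there are (3)! = 6 arrangements.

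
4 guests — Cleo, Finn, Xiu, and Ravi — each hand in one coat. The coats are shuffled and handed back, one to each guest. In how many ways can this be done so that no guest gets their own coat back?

This is the derangement count D_4: permutations of 4 items with no fixed point.
By inclusion–exclusion this is Σ_{j=0}^{4} (−1)^j C(4,j)·(4−j)!.
Computing: 24 − 24 + 12 − 4 + 1 = 9.

9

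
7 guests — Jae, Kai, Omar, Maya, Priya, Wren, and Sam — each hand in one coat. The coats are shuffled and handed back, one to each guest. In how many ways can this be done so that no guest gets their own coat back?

1854

This is the derangement count D_7: permutations of 7 items with no fixed point.
By inclusion–exclusion this is Σ_{j=0}^{7} (−1)^j C(7,j)·(7−j)!.
Computing: 5040 − 5040 + 2520 − 840 + 210 − 42 + 7 − 1 = 1854.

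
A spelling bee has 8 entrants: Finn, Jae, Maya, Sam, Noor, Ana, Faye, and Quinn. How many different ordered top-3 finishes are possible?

There are 8 choices for 1st place, 7 for 2nd, and 6 for 3rd.
That gives 8 × 7 × 6 = 336.

336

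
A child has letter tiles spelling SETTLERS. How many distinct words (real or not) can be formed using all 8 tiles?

5040

Letter multiplicities in SETTLERS: E×2, L×1, R×1, S×2, T×2.
Dividing 8! = 40320 by 2!·2!·2! = 8 for the repeated letters gives 5040.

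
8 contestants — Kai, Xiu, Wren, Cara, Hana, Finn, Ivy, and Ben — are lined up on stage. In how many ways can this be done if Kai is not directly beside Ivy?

30240

Of the 8! = 40320 arrangements, those with Kai and Ivy adjacent number 2 × 7! = 10080 (treat the pair as a block with 2 internal orders).
So 40320 − 10080 = 30240 arrangements keep them apart.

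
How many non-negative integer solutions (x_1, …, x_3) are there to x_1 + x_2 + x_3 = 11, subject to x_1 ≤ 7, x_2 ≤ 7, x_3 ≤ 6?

Ignoring the caps, the number of non-negative solutions to x_1+…+x_3 = 11 is C(13,2) = 78.
Subtract solutions that violate a single cap (substitute x_i' = x_i − (cap_i+1)): x_1 ≥ 8 gives C(5,2) = 10; x_2 ≥ 8 gives C(5,2) = 10; x_3 ≥ 7 gives C(6,2) = 15. Together 35.
No two caps can be exceeded simultaneously, so the pair terms are all 0.
By inclusion–exclusion the count is 78 − 35 + 0 = 43.

43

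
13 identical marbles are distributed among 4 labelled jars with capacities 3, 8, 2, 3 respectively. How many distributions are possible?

19

Ignoring the caps, the number of non-negative solutions to x_1+…+x_4 = 13 is C(16,3) = 560.
Subtract solutions that violate a single cap (substitute x_i' = x_i − (cap_i+1)): x_1 ≥ 4 gives C(12,3) = 220; x_2 ≥ 9 gives C(7,3) = 35; x_3 ≥ 3 gives C(13,3) = 286; x_4 ≥ 4 gives C(12,3) = 220. Together 761.
Add back pairs where two caps are both exceeded: 1 + 84 + 56 + 4 + 1 + 84 = 230.
Subtract triples: 0 + 0 + 10 + 0 = 10.
By inclusion–exclusion the count is 560 − 761 + 230 − 10 = 19.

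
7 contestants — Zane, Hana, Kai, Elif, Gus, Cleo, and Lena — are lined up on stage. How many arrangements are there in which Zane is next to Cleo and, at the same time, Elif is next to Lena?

Treat {Zane,Cleo} as one block (2 orders) and {Elif,Lena} as another (2 orders).
That leaves 5 units to arrange: 2 × 2 × 5! = 4 × 120 = 480.

480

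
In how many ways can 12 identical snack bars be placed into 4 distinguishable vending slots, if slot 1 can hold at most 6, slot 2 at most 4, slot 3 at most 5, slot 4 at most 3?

Ignoring the caps, the number of non-negative solutions to x_1+…+x_4 = 12 is C(15,3) = 455.
Subtract solutions that violate a single cap (substitute x_i' = x_i − (cap_i+1)): x_1 ≥ 7 gives C(8,3) = 56; x_2 ≥ 5 gives C(10,3) = 120; x_3 ≥ 6 gives C(9,3) = 84; x_4 ≥ 4 gives C(11,3) = 165. Together 425.
Add back pairs where two caps are both exceeded: 1 + 0 + 4 + 4 + 20 + 10 = 39.
By inclusion–exclusion the count is 455 − 425 + 39 = 69.

69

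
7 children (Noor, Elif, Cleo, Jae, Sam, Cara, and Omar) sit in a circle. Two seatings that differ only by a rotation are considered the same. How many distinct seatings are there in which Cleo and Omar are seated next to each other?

Glue Cleo and Omar into a block (2 internal orders). Seating 6 units around a circle gives (5)! arrangements.
So 2 × (5)! = 2 × 120 = 240.

240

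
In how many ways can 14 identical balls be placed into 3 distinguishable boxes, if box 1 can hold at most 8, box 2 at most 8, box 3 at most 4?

By stars and bars, unrestricted non-negative solutions to x_1+…+x_3 = 14 number C(14+2,2) = 120.
Subtract solutions that violate a single cap (substitute x_i' = x_i − (cap_i+1)): x_1 ≥ 9 gives C(7,2) = 21; x_2 ≥ 9 gives C(7,2) = 21; x_3 ≥ 5 gives C(11,2) = 55. Together 97.
Add back pairs where two caps are both exceeded: 0 + 1 + 1 = 2.
By inclusion–exclusion the count is 120 − 97 + 2 = 25.

25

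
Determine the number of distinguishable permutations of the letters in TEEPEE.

TEEPEE has 6 letters with E appearing 4 times.
So there are 6! / (4!) = 30 distinguishable arrangements.

30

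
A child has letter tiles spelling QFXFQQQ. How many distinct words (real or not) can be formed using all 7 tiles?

105

Letter multiplicities in QFXFQQQ: F×2, Q×4, X×1.
Dividing 7! = 5040 by 4!·2! = 48 for the repeated letters gives 105.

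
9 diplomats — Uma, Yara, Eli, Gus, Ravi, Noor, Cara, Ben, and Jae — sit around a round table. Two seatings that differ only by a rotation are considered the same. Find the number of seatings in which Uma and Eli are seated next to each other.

Glue Uma and Eli into a block (2 internal orders). Seating 8 units around a circle gives (7)! arrangements.
So 2 × (7)! = 2 × 5040 = 10080.

10080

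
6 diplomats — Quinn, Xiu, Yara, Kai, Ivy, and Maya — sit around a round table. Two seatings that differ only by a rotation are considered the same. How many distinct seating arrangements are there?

Around a circle, 6 distinct people have 6!/6 = (5)! = 120 rotationally distinct seatings.

120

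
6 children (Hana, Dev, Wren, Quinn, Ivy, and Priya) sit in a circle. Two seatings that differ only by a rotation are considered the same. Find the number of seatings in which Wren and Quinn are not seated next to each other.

Without the restriction there are (5)! = 120 seatings.
Those with Wren next to Quinn: fuse the pair into one unit and seat 5 units around a circle — 2·(4)! = 48.
Subtracting, 120 − 48 = 72.

72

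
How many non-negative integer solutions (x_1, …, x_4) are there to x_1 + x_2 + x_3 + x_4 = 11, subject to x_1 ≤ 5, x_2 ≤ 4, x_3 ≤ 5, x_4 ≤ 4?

92

Ignoring the caps, the number of non-negative solutions to x_1+…+x_4 = 11 is C(14,3) = 364.
Subtract solutions that violate a single cap (substitute x_i' = x_i − (cap_i+1)): x_1 ≥ 6 gives C(8,3) = 56; x_2 ≥ 5 gives C(9,3) = 84; x_3 ≥ 6 gives C(8,3) = 56; x_4 ≥ 5 gives C(9,3) = 84. Together 280.
Add back pairs where two caps are both exceeded: 1 + 0 + 1 + 1 + 4 + 1 = 8.
By inclusion–exclusion the count is 364 − 280 + 8 = 92.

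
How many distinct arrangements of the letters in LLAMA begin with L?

Fix L in the first position and arrange the remaining 4 letters.
Those 4 letters have A appearing twice, giving (4)!/(2!) = 12.

12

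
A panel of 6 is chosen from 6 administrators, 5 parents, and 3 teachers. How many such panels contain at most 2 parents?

Split by how many parents are chosen (0 through 2).
Sum: C(5,0)·C(9,6) + C(5,1)·C(9,5) + C(5,2)·C(9,4) = 84 + 630 + 1260 = 1974.

1974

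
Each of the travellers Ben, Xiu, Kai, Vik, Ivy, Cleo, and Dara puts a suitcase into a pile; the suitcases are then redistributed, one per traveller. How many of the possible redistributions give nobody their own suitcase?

Let Aᵢ be the assignments in which traveller i gets their own suitcase. We want the size of the complement of A₁∪…∪A_7.
By inclusion–exclusion this is Σ_{j=0}^{7} (−1)^j C(7,j)·(7−j)!.
Computing: 5040 − 5040 + 2520 − 840 + 210 − 42 + 7 − 1 = 1854.

1854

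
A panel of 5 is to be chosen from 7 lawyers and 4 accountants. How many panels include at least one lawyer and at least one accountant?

441

Unrestricted: C(11,5) = 462 ways to pick any 5 of the 11.
Subtract selections that omit an entire group: no lawyers → C(4,5) = 0; no accountants → C(7,5) = 21.
Both groups omitted at once is impossible, so 462 − 21 = 441.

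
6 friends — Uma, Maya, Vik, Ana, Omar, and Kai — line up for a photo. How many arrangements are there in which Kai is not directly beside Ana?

There are 6! = 720 arrangements in all. If Kai and Ana are adjacent, merging them into one block gives 2·(5)! = 240 arrangements.
Complementary counting: 720 − 240 = 480.

480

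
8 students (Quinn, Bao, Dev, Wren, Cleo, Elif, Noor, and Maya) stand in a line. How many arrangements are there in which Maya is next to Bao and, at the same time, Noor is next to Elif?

Treat {Maya,Bao} as one block (2 orders) and {Noor,Elif} as another (2 orders).
That leaves 6 units to arrange: 2 × 2 × 6! = 4 × 720 = 2880.

2880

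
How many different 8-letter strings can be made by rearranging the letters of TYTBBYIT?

1680

Letter multiplicities in TYTBBYIT: B×2, I×1, T×3, Y×2.
Dividing 8! = 40320 by 3!·2!·2! = 24 for the repeated letters gives 1680.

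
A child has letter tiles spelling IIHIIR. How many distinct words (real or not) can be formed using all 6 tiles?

The 6 letters of IIHIIR have repeats: I appearing 4 times.
Dividing 6! = 720 by 4! = 24 for the repeated letters gives 30.

30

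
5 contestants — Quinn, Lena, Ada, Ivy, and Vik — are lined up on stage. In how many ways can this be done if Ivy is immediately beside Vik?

48

Place the 3 others and the Ivy-Vik pair as 4 objects in a line; the pair has 2 internal arrangements.
So the count is 2·(4)! = 48.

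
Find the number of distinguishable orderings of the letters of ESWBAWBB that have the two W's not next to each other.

There are 8!/(3!·2!) = 3360 arrangements of ESWBAWBB in total.
Arrangements with the W's together: treat WW as one letter, giving (7)!/(3!) = 840.
Hence 3360 − 840 = 2520.

2520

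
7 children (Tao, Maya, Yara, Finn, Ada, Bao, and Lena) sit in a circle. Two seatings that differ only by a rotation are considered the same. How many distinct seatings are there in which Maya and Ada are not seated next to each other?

Without the restriction there are (6)! = 720 seatings.
Those with Maya next to Ada: fuse the pair into one unit and seat 6 units around a circle — 2·(5)! = 240.
Subtracting, 720 − 240 = 480.

480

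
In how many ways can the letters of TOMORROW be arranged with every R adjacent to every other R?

Treat the 2 copies of R as a single block. The multiset to arrange is then {RR, M, O, O, O, T, W}, 7 items in all.
That gives (7)!/(3!) = 840 arrangements.

840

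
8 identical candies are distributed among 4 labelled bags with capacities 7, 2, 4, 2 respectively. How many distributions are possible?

Without the upper bounds there are C(11,3) = 165 ways to split 8 among 4 bags.
Subtract solutions that violate a single cap (substitute x_i' = x_i − (cap_i+1)): x_1 ≥ 8 gives C(3,3) = 1; x_2 ≥ 3 gives C(8,3) = 56; x_3 ≥ 5 gives C(6,3) = 20; x_4 ≥ 3 gives C(8,3) = 56. Together 133.
Add back pairs where two caps are both exceeded: 0 + 0 + 0 + 1 + 10 + 1 = 12.
By inclusion–exclusion the count is 165 − 133 + 12 = 44.

44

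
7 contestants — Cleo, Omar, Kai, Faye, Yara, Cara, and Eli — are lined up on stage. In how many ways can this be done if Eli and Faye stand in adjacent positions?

Treat {Eli, Faye} as a single unit. There are 6 units to order, and the pair itself can be ordered 2 ways.
So the count is 2·(6)! = 1440.

1440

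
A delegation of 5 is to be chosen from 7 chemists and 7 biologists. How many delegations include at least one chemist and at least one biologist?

1960

With no constraint there are C(14,5) = 2002 possible selections.
Subtract selections that omit an entire group: no chemists → C(7,5) = 21; no biologists → C(7,5) = 21.
Both groups omitted at once is impossible, so 2002 − 42 = 1960.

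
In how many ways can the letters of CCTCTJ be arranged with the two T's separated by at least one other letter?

Total arrangements of CCTCTJ: 6!/(3!·2!) = 60.
Arrangements with the T's together: treat TT as one letter, giving (5)!/(3!) = 20.
Subtracting, 60 − 20 = 40 arrangements keep the T's apart.

40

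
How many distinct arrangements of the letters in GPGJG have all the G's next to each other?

Treat the 3 copies of G as a single block. The multiset to arrange is then {GGG, J, P}, 3 items in all.
All 3 items are distinct, so there are (3)! = 6 arrangements.

6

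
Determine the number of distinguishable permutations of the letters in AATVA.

AATVA has 5 letters with A appearing 3 times.
So there are 5! / (3!) = 20 distinguishable arrangements.

20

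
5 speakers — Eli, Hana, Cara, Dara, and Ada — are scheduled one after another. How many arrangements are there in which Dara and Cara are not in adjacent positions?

There are 5! = 120 arrangements in all. If Dara and Cara are adjacent, merging them into one block gives 2·(4)! = 48 arrangements.
So 120 − 48 = 72 arrangements keep them apart.

72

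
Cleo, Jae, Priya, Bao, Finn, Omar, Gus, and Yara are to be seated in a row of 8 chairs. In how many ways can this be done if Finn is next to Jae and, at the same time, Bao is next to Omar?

Treat {Finn,Jae} as one block (2 orders) and {Bao,Omar} as another (2 orders).
That leaves 6 units to arrange: 2 × 2 × 6! = 4 × 720 = 2880.

2880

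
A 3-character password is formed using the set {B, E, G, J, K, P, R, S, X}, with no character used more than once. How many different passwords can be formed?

504

Choose and order 3 of the 9 symbols: the first character has 9 options, the next 8, then 7.
9 × 8 × 7 = 504.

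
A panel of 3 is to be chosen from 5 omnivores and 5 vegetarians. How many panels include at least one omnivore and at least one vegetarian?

Unrestricted: C(10,3) = 120 ways to pick any 3 of the 10.
Selections missing a whole group: no omnivores → C(5,3) = 10; no vegetarians → C(5,3) = 10.
Both groups omitted at once is impossible, so 120 − 20 = 100.

100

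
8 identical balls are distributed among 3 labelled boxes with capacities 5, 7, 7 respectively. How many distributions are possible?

37

By stars and bars, unrestricted non-negative solutions to x_1+…+x_3 = 8 number C(8+2,2) = 45.
Subtract solutions that violate a single cap (substitute x_i' = x_i − (cap_i+1)): x_1 ≥ 6 gives C(4,2) = 6; x_2 ≥ 8 gives C(2,2) = 1; x_3 ≥ 8 gives C(2,2) = 1. Together 8.
No two caps can be exceeded simultaneously, so the pair terms are all 0.
By inclusion–exclusion the count is 45 − 8 + 0 = 37.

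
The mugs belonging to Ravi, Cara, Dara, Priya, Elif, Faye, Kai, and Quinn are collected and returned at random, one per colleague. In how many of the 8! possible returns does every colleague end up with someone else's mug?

Count assignments avoiding every fixed point. For any j of the 8 colleagues fixed to their own mug, the other 8−j can be arranged in (8−j)! ways.
By inclusion–exclusion this is Σ_{j=0}^{8} (−1)^j C(8,j)·(8−j)!.
Computing: 40320 − 40320 + 20160 − 6720 + 1680 − 336 + 56 − 8 + 1 = 14833.

14833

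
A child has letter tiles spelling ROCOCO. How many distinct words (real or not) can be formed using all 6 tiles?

ROCOCO has 6 letters with C appearing twice and O appearing 3 times.
Dividing 6! = 720 by 3!·2! = 12 for the repeated letters gives 60.

60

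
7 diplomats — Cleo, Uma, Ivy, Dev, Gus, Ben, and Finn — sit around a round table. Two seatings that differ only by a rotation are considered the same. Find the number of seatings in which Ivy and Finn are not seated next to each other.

480

All circular seatings of 7 people number (6)! = 720.
Those with Ivy next to Finn: fuse the pair into one unit and seat 6 units around a circle — 2·(5)! = 240.
Subtracting, 720 − 240 = 480.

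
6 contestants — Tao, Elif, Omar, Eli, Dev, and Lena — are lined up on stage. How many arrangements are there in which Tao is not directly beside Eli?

480

Of the 6! = 720 arrangements, those with Tao and Eli adjacent number 2 × 5! = 240 (treat the pair as a block with 2 internal orders).
Complementary counting: 720 − 240 = 480.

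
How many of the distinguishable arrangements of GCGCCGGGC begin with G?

Fix G in the first position and arrange the remaining 8 letters.
Those 8 letters have C appearing 4 times and G appearing 4 times, giving (8)!/(4!·4!) = 70.

70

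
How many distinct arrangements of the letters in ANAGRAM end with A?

360

Fix A in the last position and arrange the remaining 6 letters.
Those 6 letters have A appearing twice, giving (6)!/(2!) = 360.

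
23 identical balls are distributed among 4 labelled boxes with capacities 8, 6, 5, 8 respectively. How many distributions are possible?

Without the upper bounds there are C(26,3) = 2600 ways to split 23 among 4 boxes.
Subtract solutions that violate a single cap (substitute x_i' = x_i − (cap_i+1)): x_1 ≥ 9 gives C(17,3) = 680; x_2 ≥ 7 gives C(19,3) = 969; x_3 ≥ 6 gives C(20,3) = 1140; x_4 ≥ 9 gives C(17,3) = 680. Together 3469.
Add back pairs where two caps are both exceeded: 120 + 165 + 56 + 286 + 120 + 165 = 912.
Subtract triples: 4 + 0 + 0 + 4 = 8.
By inclusion–exclusion the count is 2600 − 3469 + 912 − 8 = 35.

35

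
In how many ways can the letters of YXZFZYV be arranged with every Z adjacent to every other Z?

360

Treat the 2 copies of Z as a single block. The multiset to arrange is then {ZZ, F, V, X, Y, Y}, 6 items in all.
That gives (6)!/(2!) = 360 arrangements.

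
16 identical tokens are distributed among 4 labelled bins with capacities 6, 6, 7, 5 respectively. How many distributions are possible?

Ignoring the caps, the number of non-negative solutions to x_1+…+x_4 = 16 is C(19,3) = 969.
Subtract solutions that violate a single cap (substitute x_i' = x_i − (cap_i+1)): x_1 ≥ 7 gives C(12,3) = 220; x_2 ≥ 7 gives C(12,3) = 220; x_3 ≥ 8 gives C(11,3) = 165; x_4 ≥ 6 gives C(13,3) = 286. Together 891.
Add back pairs where two caps are both exceeded: 10 + 4 + 20 + 4 + 20 + 10 = 68.
By inclusion–exclusion the count is 969 − 891 + 68 = 146.

146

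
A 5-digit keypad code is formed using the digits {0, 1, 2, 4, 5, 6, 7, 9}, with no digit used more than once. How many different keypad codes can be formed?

With no repetition, fill the 5 digits in order: 8 choices, then 7, down to 4.
That product is 8 × 7 × 6 × 5 × 4 = 6720.

6720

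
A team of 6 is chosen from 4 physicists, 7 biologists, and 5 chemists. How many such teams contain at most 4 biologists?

Split by how many biologists are chosen (0 through 4).
Sum: C(7,0)·C(9,6) + C(7,1)·C(9,5) + C(7,2)·C(9,4) + C(7,3)·C(9,3) + C(7,4)·C(9,2) = 84 + 882 + 2646 + 2940 + 1260 = 7812.

7812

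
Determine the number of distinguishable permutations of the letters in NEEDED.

60

Letter multiplicities in NEEDED: D×2, E×3, N×1.
So there are 6! / (3!·2!) = 60 distinguishable arrangements.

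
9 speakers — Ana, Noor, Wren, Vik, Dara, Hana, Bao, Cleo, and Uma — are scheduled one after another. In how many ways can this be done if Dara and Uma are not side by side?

282240

Of the 9! = 362880 arrangements, those with Dara and Uma adjacent number 2 × 8! = 80640 (treat the pair as a block with 2 internal orders).
So 362880 − 80640 = 282240 arrangements keep them apart.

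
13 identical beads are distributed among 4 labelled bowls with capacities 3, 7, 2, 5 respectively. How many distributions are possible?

By stars and bars, unrestricted non-negative solutions to x_1+…+x_4 = 13 number C(13+3,3) = 560.
Subtract solutions that violate a single cap (substitute x_i' = x_i − (cap_i+1)): x_1 ≥ 4 gives C(12,3) = 220; x_2 ≥ 8 gives C(8,3) = 56; x_3 ≥ 3 gives C(13,3) = 286; x_4 ≥ 6 gives C(10,3) = 120. Together 682.
Add back pairs where two caps are both exceeded: 4 + 84 + 20 + 10 + 0 + 35 = 153.
Subtract triples: 0 + 0 + 1 + 0 = 1.
By inclusion–exclusion the count is 560 − 682 + 153 − 1 = 30.

30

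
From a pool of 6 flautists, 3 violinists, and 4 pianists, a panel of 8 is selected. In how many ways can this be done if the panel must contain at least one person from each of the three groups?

1233

With no constraint there are C(13,8) = 1287 possible selections.
Subtract selections that omit an entire group: no flautists → C(7,8) = 0; no violinists → C(10,8) = 45; no pianists → C(9,8) = 9.
Add back selections omitting two groups (i.e. drawn from a single group): C(6,8) + C(3,8) + C(4,8) = 0.
By inclusion–exclusion: 1287 − 54 + 0 = 1233.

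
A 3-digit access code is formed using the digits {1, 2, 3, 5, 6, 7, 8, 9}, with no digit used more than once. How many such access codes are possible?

336

This is a permutation of 3 out of 8: P(8,3) = 8!/5!.
8 × 7 × 6 = 336.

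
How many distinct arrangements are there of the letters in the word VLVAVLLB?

Letter multiplicities in VLVAVLLB: A×1, B×1, L×3, V×3.
So there are 8! / (3!·3!) = 1120 distinguishable arrangements.

1120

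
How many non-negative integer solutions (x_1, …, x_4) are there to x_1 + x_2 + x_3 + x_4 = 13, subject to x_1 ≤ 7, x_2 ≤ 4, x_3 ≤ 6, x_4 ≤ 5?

151

Ignoring the caps, the number of non-negative solutions to x_1+…+x_4 = 13 is C(16,3) = 560.
Subtract solutions that violate a single cap (substitute x_i' = x_i − (cap_i+1)): x_1 ≥ 8 gives C(8,3) = 56; x_2 ≥ 5 gives C(11,3) = 165; x_3 ≥ 7 gives C(9,3) = 84; x_4 ≥ 6 gives C(10,3) = 120. Together 425.
Add back pairs where two caps are both exceeded: 1 + 0 + 0 + 4 + 10 + 1 = 16.
By inclusion–exclusion the count is 560 − 425 + 16 = 151.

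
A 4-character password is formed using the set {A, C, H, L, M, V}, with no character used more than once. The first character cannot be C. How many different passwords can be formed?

The first character has 6−1 = 5 choices (anything except C).
The remaining 3 characters are filled from the other 5 symbols without repetition: 5 × 4 × 3 = 60.
Total: 5 × 60 = 300.

300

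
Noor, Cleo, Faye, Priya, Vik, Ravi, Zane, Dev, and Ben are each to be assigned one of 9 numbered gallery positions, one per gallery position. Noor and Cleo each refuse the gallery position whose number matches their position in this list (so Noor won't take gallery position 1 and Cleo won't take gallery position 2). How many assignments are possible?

Let Aᵢ (for i ∈ {1, 2}) be the placements that put person i in their forbidden gallery position. Any j of these fix j positions, leaving (9−j)! ways to fill the rest, and there are C(2,j) ways to pick which j.
By inclusion–exclusion, the number of valid placements is Σ_{j=0}^{2} (−1)^j C(2,j)·(9−j)!.
Computing: 362880 − 80640 + 5040 = 287280.

287280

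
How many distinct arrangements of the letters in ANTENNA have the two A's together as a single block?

Treat the 2 copies of A as a single block. The multiset to arrange is then {AA, E, N, N, N, T}, 6 items in all.
That gives (6)!/(3!) = 120 arrangements.

120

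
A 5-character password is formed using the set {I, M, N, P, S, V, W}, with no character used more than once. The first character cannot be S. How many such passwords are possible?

2160

The first character has 7−1 = 6 choices (anything except S).
The remaining 4 characters are filled from the other 6 symbols without repetition: 6 × 5 × 4 × 3 = 360.
Total: 6 × 360 = 2160.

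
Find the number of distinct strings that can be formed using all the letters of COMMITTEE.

Letter multiplicities in COMMITTEE: C×1, E×2, I×1, M×2, O×1, T×2.
The number of distinct arrangements is 9!/(2!·2!·2!) = 362880/8 = 45360.

45360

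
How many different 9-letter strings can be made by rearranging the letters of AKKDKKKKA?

Letter multiplicities in AKKDKKKKA: A×2, D×1, K×6.
The number of distinct arrangements is 9!/(6!·2!) = 362880/1440 = 252.

252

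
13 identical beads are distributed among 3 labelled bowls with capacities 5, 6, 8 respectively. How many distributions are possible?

27

By stars and bars, unrestricted non-negative solutions to x_1+…+x_3 = 13 number C(13+2,2) = 105.
Subtract solutions that violate a single cap (substitute x_i' = x_i − (cap_i+1)): x_1 ≥ 6 gives C(9,2) = 36; x_2 ≥ 7 gives C(8,2) = 28; x_3 ≥ 9 gives C(6,2) = 15. Together 79.
Add back pairs where two caps are both exceeded: 1 + 0 + 0 = 1.
By inclusion–exclusion the count is 105 − 79 + 1 = 27.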